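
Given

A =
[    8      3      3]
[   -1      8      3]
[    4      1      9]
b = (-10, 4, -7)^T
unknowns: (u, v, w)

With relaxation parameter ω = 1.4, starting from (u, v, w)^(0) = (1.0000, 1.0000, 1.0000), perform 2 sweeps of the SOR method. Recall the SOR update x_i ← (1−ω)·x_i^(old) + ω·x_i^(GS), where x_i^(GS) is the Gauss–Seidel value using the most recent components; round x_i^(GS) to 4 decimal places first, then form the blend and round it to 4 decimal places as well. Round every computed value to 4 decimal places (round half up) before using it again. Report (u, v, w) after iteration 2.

(-0.3857, 0.6186, -1.1949)

Iteration 1:
  u: GS value = (-10 - (3)·1.0000 - (3)·1.0000) / (8) = -2.0000;  u ← (1−ω)·1.0000 + ω·-2.0000 = -3.2000
  v: GS value = (4 - (-1)·-3.2000 - (3)·1.0000) / (8) = -0.2750;  v ← (1−ω)·1.0000 + ω·-0.2750 = -0.7850
  w: GS value = (-7 - (4)·-3.2000 - (1)·-0.7850) / (9) = 0.7317;  w ← (1−ω)·1.0000 + ω·0.7317 = 0.6244
Iteration 2:
  u: GS value = (-10 - (3)·-0.7850 - (3)·0.6244) / (8) = -1.1898;  u ← (1−ω)·-3.2000 + ω·-1.1898 = -0.3857
  v: GS value = (4 - (-1)·-0.3857 - (3)·0.6244) / (8) = 0.2176;  v ← (1−ω)·-0.7850 + ω·0.2176 = 0.6186
  w: GS value = (-7 - (4)·-0.3857 - (1)·0.6186) / (9) = -0.6751;  w ← (1−ω)·0.6244 + ω·-0.6751 = -1.1949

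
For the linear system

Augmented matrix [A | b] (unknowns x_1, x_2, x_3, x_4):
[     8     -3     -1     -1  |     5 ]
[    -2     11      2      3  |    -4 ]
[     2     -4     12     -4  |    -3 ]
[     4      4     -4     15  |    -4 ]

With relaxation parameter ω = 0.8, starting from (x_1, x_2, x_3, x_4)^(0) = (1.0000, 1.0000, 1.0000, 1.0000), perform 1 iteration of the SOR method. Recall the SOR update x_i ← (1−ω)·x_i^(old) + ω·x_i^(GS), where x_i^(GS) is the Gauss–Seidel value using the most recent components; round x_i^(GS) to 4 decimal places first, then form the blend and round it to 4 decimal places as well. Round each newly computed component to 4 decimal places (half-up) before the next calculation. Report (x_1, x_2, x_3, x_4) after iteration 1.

Iteration 1:
  x_1: GS value = (5 - (-3)·1.0000 - (-1)·1.0000 - (-1)·1.0000) / (8) = 1.2500;  x_1 ← (1−ω)·1.0000 + ω·1.2500 = 1.2000
  x_2: GS value = (-4 - (-2)·1.2000 - (2)·1.0000 - (3)·1.0000) / (11) = -0.6000;  x_2 ← (1−ω)·1.0000 + ω·-0.6000 = -0.2800
  x_3: GS value = (-3 - (2)·1.2000 - (-4)·-0.2800 - (-4)·1.0000) / (12) = -0.2100;  x_3 ← (1−ω)·1.0000 + ω·-0.2100 = 0.0320
  x_4: GS value = (-4 - (4)·1.2000 - (4)·-0.2800 - (-4)·0.0320) / (15) = -0.5035;  x_4 ← (1−ω)·1.0000 + ω·-0.5035 = -0.2028

(1.2000, -0.2800, 0.0320, -0.2028)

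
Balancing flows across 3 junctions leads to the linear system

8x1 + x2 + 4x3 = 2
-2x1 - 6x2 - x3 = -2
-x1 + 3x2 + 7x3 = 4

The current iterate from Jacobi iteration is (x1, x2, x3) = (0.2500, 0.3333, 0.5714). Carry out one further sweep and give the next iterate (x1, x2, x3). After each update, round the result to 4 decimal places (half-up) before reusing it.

(-0.0774, 0.1548, 0.4643)

One sweep:
  x1 = (2 - (1)·0.3333 - (4)·0.5714) / (8) = -0.0774
  x2 = (-2 - (-2)·0.2500 - (-1)·0.5714) / (-6) = 0.1548
  x3 = (4 - (-1)·0.2500 - (3)·0.3333) / (7) = 0.4643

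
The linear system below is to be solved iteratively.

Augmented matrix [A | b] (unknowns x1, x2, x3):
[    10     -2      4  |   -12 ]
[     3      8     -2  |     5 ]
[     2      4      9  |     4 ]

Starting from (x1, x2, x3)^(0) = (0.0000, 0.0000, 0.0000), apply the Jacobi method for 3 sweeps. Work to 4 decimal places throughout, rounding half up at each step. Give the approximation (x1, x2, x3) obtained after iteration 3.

Iteration 1:
  x1 = (-12 - (-2)·0.0000 - (4)·0.0000) / (10) = -1.2000
  x2 = (5 - (3)·0.0000 - (-2)·0.0000) / (8) = 0.6250
  x3 = (4 - (2)·0.0000 - (4)·0.0000) / (9) = 0.4444
Iteration 2:
  x1 = (-12 - (-2)·0.6250 - (4)·0.4444) / (10) = -1.2528
  x2 = (5 - (3)·-1.2000 - (-2)·0.4444) / (8) = 1.1861
  x3 = (4 - (2)·-1.2000 - (4)·0.6250) / (9) = 0.4333
Iteration 3:
  x1 = (-12 - (-2)·1.1861 - (4)·0.4333) / (10) = -1.1361
  x2 = (5 - (3)·-1.2528 - (-2)·0.4333) / (8) = 1.2031
  x3 = (4 - (2)·-1.2528 - (4)·1.1861) / (9) = 0.1957

(-1.1361, 1.2031, 0.1957)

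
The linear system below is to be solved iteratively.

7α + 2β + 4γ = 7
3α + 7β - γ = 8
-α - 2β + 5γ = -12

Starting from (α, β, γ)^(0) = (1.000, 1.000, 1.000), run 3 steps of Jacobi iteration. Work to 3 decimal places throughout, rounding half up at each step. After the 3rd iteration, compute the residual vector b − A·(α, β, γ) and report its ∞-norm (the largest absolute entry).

Iteration 1:
  α = (7 - (2)·1.000 - (4)·1.000) / (7) = 0.143
  β = (8 - (3)·1.000 - (-1)·1.000) / (7) = 0.857
  γ = (-12 - (-1)·1.000 - (-2)·1.000) / (5) = -1.800
Iteration 2:
  α = (7 - (2)·0.857 - (4)·-1.800) / (7) = 1.784
  β = (8 - (3)·0.143 - (-1)·-1.800) / (7) = 0.824
  γ = (-12 - (-1)·0.143 - (-2)·0.857) / (5) = -2.029
Iteration 3:
  α = (7 - (2)·0.824 - (4)·-2.029) / (7) = 1.924
  β = (8 - (3)·1.784 - (-1)·-2.029) / (7) = 0.088
  γ = (-12 - (-1)·1.784 - (-2)·0.824) / (5) = -1.714
Residual b − A·x = (0.212, -0.102, -1.330); ∞-norm = 1.330

1.330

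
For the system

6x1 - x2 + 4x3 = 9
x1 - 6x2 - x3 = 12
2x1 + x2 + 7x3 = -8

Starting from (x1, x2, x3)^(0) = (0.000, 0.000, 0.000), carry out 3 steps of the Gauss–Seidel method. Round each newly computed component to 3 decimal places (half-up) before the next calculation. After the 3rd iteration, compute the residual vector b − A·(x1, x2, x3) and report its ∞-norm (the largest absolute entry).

0.331

Iteration 1:
  x1 = (9 - (-1)·0.000 - (4)·0.000) / (6) = 1.500
  x2 = (12 - (1)·1.500 - (-1)·0.000) / (-6) = -1.750
  x3 = (-8 - (2)·1.500 - (1)·-1.750) / (7) = -1.321
Iteration 2:
  x1 = (9 - (-1)·-1.750 - (4)·-1.321) / (6) = 2.089
  x2 = (12 - (1)·2.089 - (-1)·-1.321) / (-6) = -1.432
  x3 = (-8 - (2)·2.089 - (1)·-1.432) / (7) = -1.535
Iteration 3:
  x1 = (9 - (-1)·-1.432 - (4)·-1.535) / (6) = 2.285
  x2 = (12 - (1)·2.285 - (-1)·-1.535) / (-6) = -1.363
  x3 = (-8 - (2)·2.285 - (1)·-1.363) / (7) = -1.601
Residual b − A·x = (0.331, -0.064, 0.000); ∞-norm = 0.331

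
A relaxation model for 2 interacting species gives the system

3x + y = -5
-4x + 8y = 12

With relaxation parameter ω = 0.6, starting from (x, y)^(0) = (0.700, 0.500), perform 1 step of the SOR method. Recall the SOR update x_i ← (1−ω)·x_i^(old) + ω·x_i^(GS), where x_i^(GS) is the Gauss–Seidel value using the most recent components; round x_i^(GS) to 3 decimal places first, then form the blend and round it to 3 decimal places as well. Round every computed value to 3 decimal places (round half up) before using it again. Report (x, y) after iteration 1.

(-0.820, 0.854)

Iteration 1:
  x: GS value = (-5 - (1)·0.500) / (3) = -1.833;  x ← (1−ω)·0.700 + ω·-1.833 = -0.820
  y: GS value = (12 - (-4)·-0.820) / (8) = 1.090;  y ← (1−ω)·0.500 + ω·1.090 = 0.854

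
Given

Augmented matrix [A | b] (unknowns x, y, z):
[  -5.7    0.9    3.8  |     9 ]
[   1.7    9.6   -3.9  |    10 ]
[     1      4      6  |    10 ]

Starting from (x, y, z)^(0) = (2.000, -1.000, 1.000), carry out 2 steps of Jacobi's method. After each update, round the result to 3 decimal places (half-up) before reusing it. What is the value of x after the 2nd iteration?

Iteration 1:
  x = (9 - (0.9)·-1.000 - (3.8)·1.000) / (-5.7) = -1.070
  y = (10 - (1.7)·2.000 - (-3.9)·1.000) / (9.6) = 1.094
  z = (10 - (1)·2.000 - (4)·-1.000) / (6) = 2.000
Iteration 2:
  x = (9 - (0.9)·1.094 - (3.8)·2.000) / (-5.7) = -0.073
  y = (10 - (1.7)·-1.070 - (-3.9)·2.000) / (9.6) = 2.044
  z = (10 - (1)·-1.070 - (4)·1.094) / (6) = 1.116

-0.073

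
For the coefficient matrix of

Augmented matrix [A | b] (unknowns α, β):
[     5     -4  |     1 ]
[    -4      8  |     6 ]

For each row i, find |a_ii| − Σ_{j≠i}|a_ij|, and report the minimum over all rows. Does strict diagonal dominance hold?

row 1: |5| − (4) = 1
row 2: |8| − (4) = 4
minimum over rows = 1 → strictly diagonally dominant (convergence guaranteed)

1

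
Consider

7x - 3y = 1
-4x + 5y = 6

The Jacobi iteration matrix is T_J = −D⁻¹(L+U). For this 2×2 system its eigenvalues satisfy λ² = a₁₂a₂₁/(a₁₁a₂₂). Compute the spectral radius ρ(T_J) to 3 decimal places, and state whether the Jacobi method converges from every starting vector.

a₁₂a₂₁/(a₁₁a₂₂) = (-3)·(-4) / ((7)·(5)) = 0.342857
ρ = √|0.342857| = √0.342857 = 0.586
ρ < 1, so Jacobi converges

0.586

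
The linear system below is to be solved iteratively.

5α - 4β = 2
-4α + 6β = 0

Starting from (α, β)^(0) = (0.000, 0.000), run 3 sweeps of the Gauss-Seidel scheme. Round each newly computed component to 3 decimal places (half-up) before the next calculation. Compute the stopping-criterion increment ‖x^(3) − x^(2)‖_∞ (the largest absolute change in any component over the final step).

0.113

Iteration 1:
  α = (2 - (-4)·0.000) / (5) = 0.400
  β = (0 - (-4)·0.400) / (6) = 0.267
Iteration 2:
  α = (2 - (-4)·0.267) / (5) = 0.614
  β = (0 - (-4)·0.614) / (6) = 0.409
Iteration 3:
  α = (2 - (-4)·0.409) / (5) = 0.727
  β = (0 - (-4)·0.727) / (6) = 0.485
Change: (0.113, 0.076) → max |·| = 0.113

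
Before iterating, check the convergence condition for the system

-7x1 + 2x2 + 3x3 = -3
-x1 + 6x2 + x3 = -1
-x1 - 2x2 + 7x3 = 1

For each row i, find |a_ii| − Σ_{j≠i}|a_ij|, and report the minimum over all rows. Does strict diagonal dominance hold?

2

row 1: |-7| − (2+3) = 2
row 2: |6| − (1+1) = 4
row 3: |7| − (1+2) = 4
minimum over rows = 2 → strictly diagonally dominant (convergence guaranteed)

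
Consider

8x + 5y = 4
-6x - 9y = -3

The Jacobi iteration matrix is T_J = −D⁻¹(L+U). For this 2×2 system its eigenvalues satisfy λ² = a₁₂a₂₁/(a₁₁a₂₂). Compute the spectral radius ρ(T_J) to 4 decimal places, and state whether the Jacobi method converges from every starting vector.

a₁₂a₂₁/(a₁₁a₂₂) = (5)·(-6) / ((8)·(-9)) = 0.416667
ρ = √|0.416667| = √0.416667 = 0.6455
ρ < 1, so Jacobi converges

0.6455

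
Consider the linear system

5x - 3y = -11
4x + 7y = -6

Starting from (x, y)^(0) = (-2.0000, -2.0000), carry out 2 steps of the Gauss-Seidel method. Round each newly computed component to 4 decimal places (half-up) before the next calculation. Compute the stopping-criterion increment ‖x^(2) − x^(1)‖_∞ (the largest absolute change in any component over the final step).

Iteration 1:
  x = (-11 - (-3)·-2.0000) / (5) = -3.4000
  y = (-6 - (4)·-3.4000) / (7) = 1.0857
Iteration 2:
  x = (-11 - (-3)·1.0857) / (5) = -1.5486
  y = (-6 - (4)·-1.5486) / (7) = 0.0278
Change: (1.8514, -1.0579) → max |·| = 1.8514

1.8514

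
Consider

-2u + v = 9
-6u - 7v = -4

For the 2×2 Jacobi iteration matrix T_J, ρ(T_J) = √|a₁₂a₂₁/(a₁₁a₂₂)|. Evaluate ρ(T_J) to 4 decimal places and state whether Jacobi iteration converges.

a₁₂a₂₁/(a₁₁a₂₂) = (1)·(-6) / ((-2)·(-7)) = -0.428571
ρ = √|-0.428571| = √0.428571 = 0.6547
ρ < 1, so Jacobi converges

0.6547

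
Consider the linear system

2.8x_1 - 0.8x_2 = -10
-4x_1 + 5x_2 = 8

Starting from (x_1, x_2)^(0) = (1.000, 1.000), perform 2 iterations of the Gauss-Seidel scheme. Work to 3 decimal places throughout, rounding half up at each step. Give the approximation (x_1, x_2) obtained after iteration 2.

(-3.865, -1.492)

Iteration 1:
  x_1 = (-10 - (-0.8)·1.000) / (2.8) = -3.286
  x_2 = (8 - (-4)·-3.286) / (5) = -1.029
Iteration 2:
  x_1 = (-10 - (-0.8)·-1.029) / (2.8) = -3.865
  x_2 = (8 - (-4)·-3.865) / (5) = -1.492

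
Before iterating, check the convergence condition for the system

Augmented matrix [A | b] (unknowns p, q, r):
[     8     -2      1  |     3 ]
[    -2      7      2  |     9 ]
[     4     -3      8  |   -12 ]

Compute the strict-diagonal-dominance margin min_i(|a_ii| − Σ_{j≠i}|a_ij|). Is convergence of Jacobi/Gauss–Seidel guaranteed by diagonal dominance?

row 1: |8| − (2+1) = 5
row 2: |7| − (2+2) = 3
row 3: |8| − (4+3) = 1
minimum over rows = 1 → strictly diagonally dominant (convergence guaranteed)

1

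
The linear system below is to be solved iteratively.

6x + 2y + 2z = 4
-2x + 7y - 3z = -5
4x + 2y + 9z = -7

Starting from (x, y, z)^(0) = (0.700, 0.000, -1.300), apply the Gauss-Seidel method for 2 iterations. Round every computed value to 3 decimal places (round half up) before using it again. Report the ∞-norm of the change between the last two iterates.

Iteration 1:
  x = (4 - (2)·0.000 - (2)·-1.300) / (6) = 1.100
  y = (-5 - (-2)·1.100 - (-3)·-1.300) / (7) = -0.957
  z = (-7 - (4)·1.100 - (2)·-0.957) / (9) = -1.054
Iteration 2:
  x = (4 - (2)·-0.957 - (2)·-1.054) / (6) = 1.337
  y = (-5 - (-2)·1.337 - (-3)·-1.054) / (7) = -0.784
  z = (-7 - (4)·1.337 - (2)·-0.784) / (9) = -1.198
Change: (0.237, 0.173, -0.144) → max |·| = 0.237

0.237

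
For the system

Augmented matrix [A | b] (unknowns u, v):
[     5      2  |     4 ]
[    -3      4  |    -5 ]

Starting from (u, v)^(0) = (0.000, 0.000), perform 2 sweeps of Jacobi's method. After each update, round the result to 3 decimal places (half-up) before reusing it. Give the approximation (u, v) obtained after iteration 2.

(1.300, -0.650)

Iteration 1:
  u = (4 - (2)·0.000) / (5) = 0.800
  v = (-5 - (-3)·0.000) / (4) = -1.250
Iteration 2:
  u = (4 - (2)·-1.250) / (5) = 1.300
  v = (-5 - (-3)·0.800) / (4) = -0.650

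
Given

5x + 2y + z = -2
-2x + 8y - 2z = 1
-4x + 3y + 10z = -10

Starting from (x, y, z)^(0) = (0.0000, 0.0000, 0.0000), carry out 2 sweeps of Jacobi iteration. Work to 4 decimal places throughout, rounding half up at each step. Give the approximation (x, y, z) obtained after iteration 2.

(-0.2500, -0.2250, -1.1975)

Iteration 1:
  x = (-2 - (2)·0.0000 - (1)·0.0000) / (5) = -0.4000
  y = (1 - (-2)·0.0000 - (-2)·0.0000) / (8) = 0.1250
  z = (-10 - (-4)·0.0000 - (3)·0.0000) / (10) = -1.0000
Iteration 2:
  x = (-2 - (2)·0.1250 - (1)·-1.0000) / (5) = -0.2500
  y = (1 - (-2)·-0.4000 - (-2)·-1.0000) / (8) = -0.2250
  z = (-10 - (-4)·-0.4000 - (3)·0.1250) / (10) = -1.1975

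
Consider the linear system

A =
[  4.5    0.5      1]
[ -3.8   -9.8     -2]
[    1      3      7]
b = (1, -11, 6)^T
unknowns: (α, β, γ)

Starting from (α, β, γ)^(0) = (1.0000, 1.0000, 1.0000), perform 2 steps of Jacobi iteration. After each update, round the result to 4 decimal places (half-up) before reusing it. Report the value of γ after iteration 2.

Iteration 1:
  α = (1 - (0.5)·1.0000 - (1)·1.0000) / (4.5) = -0.1111
  β = (-11 - (-3.8)·1.0000 - (-2)·1.0000) / (-9.8) = 0.5306
  γ = (6 - (1)·1.0000 - (3)·1.0000) / (7) = 0.2857
Iteration 2:
  α = (1 - (0.5)·0.5306 - (1)·0.2857) / (4.5) = 0.0998
  β = (-11 - (-3.8)·-0.1111 - (-2)·0.2857) / (-9.8) = 1.1072
  γ = (6 - (1)·-0.1111 - (3)·0.5306) / (7) = 0.6456

0.6456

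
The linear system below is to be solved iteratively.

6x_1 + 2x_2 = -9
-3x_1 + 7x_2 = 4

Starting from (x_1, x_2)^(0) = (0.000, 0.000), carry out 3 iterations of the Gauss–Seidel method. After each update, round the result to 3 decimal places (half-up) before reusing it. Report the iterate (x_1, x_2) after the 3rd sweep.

(-1.480, -0.063)

Iteration 1:
  x_1 = (-9 - (2)·0.000) / (6) = -1.500
  x_2 = (4 - (-3)·-1.500) / (7) = -0.071
Iteration 2:
  x_1 = (-9 - (2)·-0.071) / (6) = -1.476
  x_2 = (4 - (-3)·-1.476) / (7) = -0.061
Iteration 3:
  x_1 = (-9 - (2)·-0.061) / (6) = -1.480
  x_2 = (4 - (-3)·-1.480) / (7) = -0.063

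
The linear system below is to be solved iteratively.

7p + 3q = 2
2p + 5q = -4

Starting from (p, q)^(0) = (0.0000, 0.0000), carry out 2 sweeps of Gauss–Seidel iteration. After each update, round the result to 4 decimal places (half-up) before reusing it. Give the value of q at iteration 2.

-1.0710

Iteration 1:
  p = (2 - (3)·0.0000) / (7) = 0.2857
  q = (-4 - (2)·0.2857) / (5) = -0.9143
Iteration 2:
  p = (2 - (3)·-0.9143) / (7) = 0.6776
  q = (-4 - (2)·0.6776) / (5) = -1.0710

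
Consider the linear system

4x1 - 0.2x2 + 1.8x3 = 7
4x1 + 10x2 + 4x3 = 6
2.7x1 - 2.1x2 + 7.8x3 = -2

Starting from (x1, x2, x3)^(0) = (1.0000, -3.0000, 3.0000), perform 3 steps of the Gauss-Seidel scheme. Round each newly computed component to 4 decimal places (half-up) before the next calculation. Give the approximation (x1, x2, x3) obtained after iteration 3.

(2.1676, 0.1028, -0.9791)

Iteration 1:
  x1 = (7 - (-0.2)·-3.0000 - (1.8)·3.0000) / (4) = 0.2500
  x2 = (6 - (4)·0.2500 - (4)·3.0000) / (10) = -0.7000
  x3 = (-2 - (2.7)·0.2500 - (-2.1)·-0.7000) / (7.8) = -0.5314
Iteration 2:
  x1 = (7 - (-0.2)·-0.7000 - (1.8)·-0.5314) / (4) = 1.9541
  x2 = (6 - (4)·1.9541 - (4)·-0.5314) / (10) = 0.0309
  x3 = (-2 - (2.7)·1.9541 - (-2.1)·0.0309) / (7.8) = -0.9245
Iteration 3:
  x1 = (7 - (-0.2)·0.0309 - (1.8)·-0.9245) / (4) = 2.1676
  x2 = (6 - (4)·2.1676 - (4)·-0.9245) / (10) = 0.1028
  x3 = (-2 - (2.7)·2.1676 - (-2.1)·0.1028) / (7.8) = -0.9791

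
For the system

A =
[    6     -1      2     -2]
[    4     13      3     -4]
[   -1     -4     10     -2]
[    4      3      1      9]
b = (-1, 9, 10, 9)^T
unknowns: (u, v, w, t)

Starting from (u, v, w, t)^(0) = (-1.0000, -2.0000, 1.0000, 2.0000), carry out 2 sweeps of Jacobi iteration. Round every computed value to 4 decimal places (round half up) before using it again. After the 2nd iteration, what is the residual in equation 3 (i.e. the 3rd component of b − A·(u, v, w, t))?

Iteration 1:
  u = (-1 - (-1)·-2.0000 - (2)·1.0000 - (-2)·2.0000) / (6) = -0.1667
  v = (9 - (4)·-1.0000 - (3)·1.0000 - (-4)·2.0000) / (13) = 1.3846
  w = (10 - (-1)·-1.0000 - (-4)·-2.0000 - (-2)·2.0000) / (10) = 0.5000
  t = (9 - (4)·-1.0000 - (3)·-2.0000 - (1)·1.0000) / (9) = 2.0000
Iteration 2:
  u = (-1 - (-1)·1.3846 - (2)·0.5000 - (-2)·2.0000) / (6) = 0.5641
  v = (9 - (4)·-0.1667 - (3)·0.5000 - (-4)·2.0000) / (13) = 1.2436
  w = (10 - (-1)·-0.1667 - (-4)·1.3846 - (-2)·2.0000) / (10) = 1.9372
  t = (9 - (4)·-0.1667 - (3)·1.3846 - (1)·0.5000) / (9) = 0.5570
Residual b − A·x = (-5.9014, -13.0068, -2.7195, -3.9374)

-2.7195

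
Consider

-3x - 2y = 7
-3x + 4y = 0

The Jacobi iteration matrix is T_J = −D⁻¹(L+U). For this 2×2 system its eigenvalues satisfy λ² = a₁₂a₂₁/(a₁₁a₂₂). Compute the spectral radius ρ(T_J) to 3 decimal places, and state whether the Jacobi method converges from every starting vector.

0.707

a₁₂a₂₁/(a₁₁a₂₂) = (-2)·(-3) / ((-3)·(4)) = -0.500000
ρ = √|-0.500000| = √0.500000 = 0.707
ρ < 1, so Jacobi converges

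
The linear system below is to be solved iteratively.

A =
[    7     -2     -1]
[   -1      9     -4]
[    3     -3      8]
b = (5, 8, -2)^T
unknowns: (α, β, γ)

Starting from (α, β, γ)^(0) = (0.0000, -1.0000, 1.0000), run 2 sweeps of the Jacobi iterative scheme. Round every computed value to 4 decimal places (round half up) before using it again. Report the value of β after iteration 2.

0.6746

Iteration 1:
  α = (5 - (-2)·-1.0000 - (-1)·1.0000) / (7) = 0.5714
  β = (8 - (-1)·0.0000 - (-4)·1.0000) / (9) = 1.3333
  γ = (-2 - (3)·0.0000 - (-3)·-1.0000) / (8) = -0.6250
Iteration 2:
  α = (5 - (-2)·1.3333 - (-1)·-0.6250) / (7) = 1.0059
  β = (8 - (-1)·0.5714 - (-4)·-0.6250) / (9) = 0.6746
  γ = (-2 - (3)·0.5714 - (-3)·1.3333) / (8) = 0.0357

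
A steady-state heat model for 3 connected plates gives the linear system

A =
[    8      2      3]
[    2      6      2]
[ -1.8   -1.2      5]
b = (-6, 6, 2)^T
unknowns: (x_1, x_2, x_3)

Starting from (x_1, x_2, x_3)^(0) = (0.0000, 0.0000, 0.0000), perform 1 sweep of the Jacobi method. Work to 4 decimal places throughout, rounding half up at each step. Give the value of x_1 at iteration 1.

-0.7500

Iteration 1:
  x_1 = (-6 - (2)·0.0000 - (3)·0.0000) / (8) = -0.7500
  x_2 = (6 - (2)·0.0000 - (2)·0.0000) / (6) = 1.0000
  x_3 = (2 - (-1.8)·0.0000 - (-1.2)·0.0000) / (5) = 0.4000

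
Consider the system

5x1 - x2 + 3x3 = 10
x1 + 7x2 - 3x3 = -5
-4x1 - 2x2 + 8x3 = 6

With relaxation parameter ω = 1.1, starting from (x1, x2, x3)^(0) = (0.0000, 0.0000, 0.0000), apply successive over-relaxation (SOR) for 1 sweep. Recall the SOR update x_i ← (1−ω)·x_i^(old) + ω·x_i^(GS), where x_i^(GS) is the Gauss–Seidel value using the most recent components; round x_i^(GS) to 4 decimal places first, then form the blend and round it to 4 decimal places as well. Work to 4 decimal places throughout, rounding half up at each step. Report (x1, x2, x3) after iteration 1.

Iteration 1:
  x1: GS value = (10 - (-1)·0.0000 - (3)·0.0000) / (5) = 2.0000;  x1 ← (1−ω)·0.0000 + ω·2.0000 = 2.2000
  x2: GS value = (-5 - (1)·2.2000 - (-3)·0.0000) / (7) = -1.0286;  x2 ← (1−ω)·0.0000 + ω·-1.0286 = -1.1315
  x3: GS value = (6 - (-4)·2.2000 - (-2)·-1.1315) / (8) = 1.5671;  x3 ← (1−ω)·0.0000 + ω·1.5671 = 1.7238

(2.2000, -1.1315, 1.7238)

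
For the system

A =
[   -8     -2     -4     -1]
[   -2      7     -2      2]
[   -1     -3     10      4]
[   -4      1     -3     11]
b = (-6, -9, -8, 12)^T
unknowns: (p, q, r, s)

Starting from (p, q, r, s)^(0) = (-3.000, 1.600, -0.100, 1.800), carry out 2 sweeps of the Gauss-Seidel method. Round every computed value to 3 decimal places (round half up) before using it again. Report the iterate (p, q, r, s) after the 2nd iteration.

Iteration 1:
  p = (-6 - (-2)·1.600 - (-4)·-0.100 - (-1)·1.800) / (-8) = 0.175
  q = (-9 - (-2)·0.175 - (-2)·-0.100 - (2)·1.800) / (7) = -1.779
  r = (-8 - (-1)·0.175 - (-3)·-1.779 - (4)·1.800) / (10) = -2.036
  s = (12 - (-4)·0.175 - (1)·-1.779 - (-3)·-2.036) / (11) = 0.761
Iteration 2:
  p = (-6 - (-2)·-1.779 - (-4)·-2.036 - (-1)·0.761) / (-8) = 2.118
  q = (-9 - (-2)·2.118 - (-2)·-2.036 - (2)·0.761) / (7) = -1.480
  r = (-8 - (-1)·2.118 - (-3)·-1.480 - (4)·0.761) / (10) = -1.337
  s = (12 - (-4)·2.118 - (1)·-1.480 - (-3)·-1.337) / (11) = 1.631

(2.118, -1.480, -1.337, 1.631)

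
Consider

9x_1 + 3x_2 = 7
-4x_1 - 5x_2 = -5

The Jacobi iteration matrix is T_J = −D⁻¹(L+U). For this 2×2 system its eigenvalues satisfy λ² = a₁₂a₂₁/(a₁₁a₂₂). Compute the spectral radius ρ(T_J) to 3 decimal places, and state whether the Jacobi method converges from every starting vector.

0.516

a₁₂a₂₁/(a₁₁a₂₂) = (3)·(-4) / ((9)·(-5)) = 0.266667
ρ = √|0.266667| = √0.266667 = 0.516
ρ < 1, so Jacobi converges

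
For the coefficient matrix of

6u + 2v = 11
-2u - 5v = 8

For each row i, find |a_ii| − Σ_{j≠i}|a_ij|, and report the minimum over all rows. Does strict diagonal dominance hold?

row 1: |6| − (2) = 4
row 2: |-5| − (2) = 3
minimum over rows = 3 → strictly diagonally dominant (convergence guaranteed)

3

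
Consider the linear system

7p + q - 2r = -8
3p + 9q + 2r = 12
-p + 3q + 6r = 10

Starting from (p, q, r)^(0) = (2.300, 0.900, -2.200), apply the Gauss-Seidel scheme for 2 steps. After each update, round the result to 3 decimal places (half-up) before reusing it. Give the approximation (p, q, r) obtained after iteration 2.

Iteration 1:
  p = (-8 - (1)·0.900 - (-2)·-2.200) / (7) = -1.900
  q = (12 - (3)·-1.900 - (2)·-2.200) / (9) = 2.456
  r = (10 - (-1)·-1.900 - (3)·2.456) / (6) = 0.122
Iteration 2:
  p = (-8 - (1)·2.456 - (-2)·0.122) / (7) = -1.459
  q = (12 - (3)·-1.459 - (2)·0.122) / (9) = 1.793
  r = (10 - (-1)·-1.459 - (3)·1.793) / (6) = 0.527

(-1.459, 1.793, 0.527)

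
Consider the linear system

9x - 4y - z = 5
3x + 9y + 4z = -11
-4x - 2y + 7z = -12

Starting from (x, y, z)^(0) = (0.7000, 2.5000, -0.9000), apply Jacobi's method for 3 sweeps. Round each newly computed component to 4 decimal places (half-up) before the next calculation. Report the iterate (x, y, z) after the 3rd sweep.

(-0.2258, -0.7307, -2.1253)

Iteration 1:
  x = (5 - (-4)·2.5000 - (-1)·-0.9000) / (9) = 1.5667
  y = (-11 - (3)·0.7000 - (4)·-0.9000) / (9) = -1.0556
  z = (-12 - (-4)·0.7000 - (-2)·2.5000) / (7) = -0.6000
Iteration 2:
  x = (5 - (-4)·-1.0556 - (-1)·-0.6000) / (9) = 0.0197
  y = (-11 - (3)·1.5667 - (4)·-0.6000) / (9) = -1.4778
  z = (-12 - (-4)·1.5667 - (-2)·-1.0556) / (7) = -1.1206
Iteration 3:
  x = (5 - (-4)·-1.4778 - (-1)·-1.1206) / (9) = -0.2258
  y = (-11 - (3)·0.0197 - (4)·-1.1206) / (9) = -0.7307
  z = (-12 - (-4)·0.0197 - (-2)·-1.4778) / (7) = -2.1253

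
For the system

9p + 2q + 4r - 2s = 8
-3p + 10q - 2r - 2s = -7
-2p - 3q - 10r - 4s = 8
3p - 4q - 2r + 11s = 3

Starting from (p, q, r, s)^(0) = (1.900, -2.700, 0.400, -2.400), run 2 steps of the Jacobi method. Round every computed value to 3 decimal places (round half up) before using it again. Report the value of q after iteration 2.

Iteration 1:
  p = (8 - (2)·-2.700 - (4)·0.400 - (-2)·-2.400) / (9) = 0.778
  q = (-7 - (-3)·1.900 - (-2)·0.400 - (-2)·-2.400) / (10) = -0.530
  r = (8 - (-2)·1.900 - (-3)·-2.700 - (-4)·-2.400) / (-10) = 0.590
  s = (3 - (3)·1.900 - (-4)·-2.700 - (-2)·0.400) / (11) = -1.155
Iteration 2:
  p = (8 - (2)·-0.530 - (4)·0.590 - (-2)·-1.155) / (9) = 0.488
  q = (-7 - (-3)·0.778 - (-2)·0.590 - (-2)·-1.155) / (10) = -0.580
  r = (8 - (-2)·0.778 - (-3)·-0.530 - (-4)·-1.155) / (-10) = -0.335
  s = (3 - (3)·0.778 - (-4)·-0.530 - (-2)·0.590) / (11) = -0.025

-0.580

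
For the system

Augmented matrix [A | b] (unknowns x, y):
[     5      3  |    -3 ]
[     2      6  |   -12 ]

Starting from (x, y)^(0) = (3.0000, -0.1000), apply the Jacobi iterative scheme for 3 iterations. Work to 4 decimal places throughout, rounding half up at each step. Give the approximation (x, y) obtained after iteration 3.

Iteration 1:
  x = (-3 - (3)·-0.1000) / (5) = -0.5400
  y = (-12 - (2)·3.0000) / (6) = -3.0000
Iteration 2:
  x = (-3 - (3)·-3.0000) / (5) = 1.2000
  y = (-12 - (2)·-0.5400) / (6) = -1.8200
Iteration 3:
  x = (-3 - (3)·-1.8200) / (5) = 0.4920
  y = (-12 - (2)·1.2000) / (6) = -2.4000

(0.4920, -2.4000)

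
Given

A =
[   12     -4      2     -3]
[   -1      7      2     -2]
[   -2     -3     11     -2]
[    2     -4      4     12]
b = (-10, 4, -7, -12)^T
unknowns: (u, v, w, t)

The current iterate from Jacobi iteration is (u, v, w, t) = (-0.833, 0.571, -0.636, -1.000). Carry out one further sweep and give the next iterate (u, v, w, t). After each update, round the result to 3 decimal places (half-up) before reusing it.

One sweep:
  u = (-10 - (-4)·0.571 - (2)·-0.636 - (-3)·-1.000) / (12) = -0.787
  v = (4 - (-1)·-0.833 - (2)·-0.636 - (-2)·-1.000) / (7) = 0.348
  w = (-7 - (-2)·-0.833 - (-3)·0.571 - (-2)·-1.000) / (11) = -0.814
  t = (-12 - (2)·-0.833 - (-4)·0.571 - (4)·-0.636) / (12) = -0.459

(-0.787, 0.348, -0.814, -0.459)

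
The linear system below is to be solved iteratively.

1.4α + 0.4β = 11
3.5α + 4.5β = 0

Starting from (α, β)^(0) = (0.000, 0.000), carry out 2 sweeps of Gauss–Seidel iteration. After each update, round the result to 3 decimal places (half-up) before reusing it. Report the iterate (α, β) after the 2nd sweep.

(9.603, -7.469)

Iteration 1:
  α = (11 - (0.4)·0.000) / (1.4) = 7.857
  β = (0 - (3.5)·7.857) / (4.5) = -6.111
Iteration 2:
  α = (11 - (0.4)·-6.111) / (1.4) = 9.603
  β = (0 - (3.5)·9.603) / (4.5) = -7.469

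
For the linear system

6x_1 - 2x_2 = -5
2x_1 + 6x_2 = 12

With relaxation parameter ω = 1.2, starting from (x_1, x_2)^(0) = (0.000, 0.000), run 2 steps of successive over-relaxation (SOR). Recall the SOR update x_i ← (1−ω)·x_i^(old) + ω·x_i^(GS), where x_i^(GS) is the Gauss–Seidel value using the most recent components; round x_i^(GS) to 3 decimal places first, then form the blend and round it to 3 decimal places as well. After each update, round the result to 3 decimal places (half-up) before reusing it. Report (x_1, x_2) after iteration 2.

Iteration 1:
  x_1: GS value = (-5 - (-2)·0.000) / (6) = -0.833;  x_1 ← (1−ω)·0.000 + ω·-0.833 = -1.000
  x_2: GS value = (12 - (2)·-1.000) / (6) = 2.333;  x_2 ← (1−ω)·0.000 + ω·2.333 = 2.800
Iteration 2:
  x_1: GS value = (-5 - (-2)·2.800) / (6) = 0.100;  x_1 ← (1−ω)·-1.000 + ω·0.100 = 0.320
  x_2: GS value = (12 - (2)·0.320) / (6) = 1.893;  x_2 ← (1−ω)·2.800 + ω·1.893 = 1.712

(0.320, 1.712)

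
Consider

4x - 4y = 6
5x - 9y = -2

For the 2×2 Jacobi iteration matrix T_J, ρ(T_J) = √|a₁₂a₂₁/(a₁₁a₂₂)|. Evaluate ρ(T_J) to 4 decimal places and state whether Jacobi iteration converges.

0.7454

a₁₂a₂₁/(a₁₁a₂₂) = (-4)·(5) / ((4)·(-9)) = 0.555556
ρ = √|0.555556| = √0.555556 = 0.7454
ρ < 1, so Jacobi converges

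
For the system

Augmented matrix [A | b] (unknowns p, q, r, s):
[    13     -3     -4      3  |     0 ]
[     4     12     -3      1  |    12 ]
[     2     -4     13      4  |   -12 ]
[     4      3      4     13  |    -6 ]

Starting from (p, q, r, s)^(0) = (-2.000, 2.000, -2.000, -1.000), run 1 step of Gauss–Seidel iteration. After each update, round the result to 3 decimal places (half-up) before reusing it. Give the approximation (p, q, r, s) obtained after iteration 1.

Iteration 1:
  p = (0 - (-3)·2.000 - (-4)·-2.000 - (3)·-1.000) / (13) = 0.077
  q = (12 - (4)·0.077 - (-3)·-2.000 - (1)·-1.000) / (12) = 0.558
  r = (-12 - (2)·0.077 - (-4)·0.558 - (4)·-1.000) / (13) = -0.456
  s = (-6 - (4)·0.077 - (3)·0.558 - (4)·-0.456) / (13) = -0.474

(0.077, 0.558, -0.456, -0.474)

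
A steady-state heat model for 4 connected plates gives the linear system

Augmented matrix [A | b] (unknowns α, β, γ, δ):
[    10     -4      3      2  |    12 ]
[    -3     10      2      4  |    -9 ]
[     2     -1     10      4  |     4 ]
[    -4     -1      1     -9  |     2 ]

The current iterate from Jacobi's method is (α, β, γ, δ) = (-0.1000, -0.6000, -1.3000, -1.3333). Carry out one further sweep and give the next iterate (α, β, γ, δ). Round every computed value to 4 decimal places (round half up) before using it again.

(1.6167, -0.1367, 0.8933, -0.2556)

One sweep:
  α = (12 - (-4)·-0.6000 - (3)·-1.3000 - (2)·-1.3333) / (10) = 1.6167
  β = (-9 - (-3)·-0.1000 - (2)·-1.3000 - (4)·-1.3333) / (10) = -0.1367
  γ = (4 - (2)·-0.1000 - (-1)·-0.6000 - (4)·-1.3333) / (10) = 0.8933
  δ = (2 - (-4)·-0.1000 - (-1)·-0.6000 - (1)·-1.3000) / (-9) = -0.2556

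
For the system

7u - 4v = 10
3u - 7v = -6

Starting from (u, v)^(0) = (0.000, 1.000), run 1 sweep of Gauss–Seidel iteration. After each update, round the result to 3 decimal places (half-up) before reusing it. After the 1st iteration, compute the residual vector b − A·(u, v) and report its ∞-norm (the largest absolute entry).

Iteration 1:
  u = (10 - (-4)·1.000) / (7) = 2.000
  v = (-6 - (3)·2.000) / (-7) = 1.714
Residual b − A·x = (2.856, -0.002); ∞-norm = 2.856

2.856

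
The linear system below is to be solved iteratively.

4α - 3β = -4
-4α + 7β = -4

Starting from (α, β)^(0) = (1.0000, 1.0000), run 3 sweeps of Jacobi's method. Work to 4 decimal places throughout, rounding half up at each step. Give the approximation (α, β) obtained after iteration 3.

Iteration 1:
  α = (-4 - (-3)·1.0000) / (4) = -0.2500
  β = (-4 - (-4)·1.0000) / (7) = 0.0000
Iteration 2:
  α = (-4 - (-3)·0.0000) / (4) = -1.0000
  β = (-4 - (-4)·-0.2500) / (7) = -0.7143
Iteration 3:
  α = (-4 - (-3)·-0.7143) / (4) = -1.5357
  β = (-4 - (-4)·-1.0000) / (7) = -1.1429

(-1.5357, -1.1429)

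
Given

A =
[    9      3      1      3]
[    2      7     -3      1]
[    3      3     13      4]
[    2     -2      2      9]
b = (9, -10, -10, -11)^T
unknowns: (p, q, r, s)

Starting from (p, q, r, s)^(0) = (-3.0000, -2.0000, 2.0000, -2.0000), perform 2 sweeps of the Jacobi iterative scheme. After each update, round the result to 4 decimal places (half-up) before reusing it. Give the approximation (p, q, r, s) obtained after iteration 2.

(1.1799, -1.3968, -0.9438, -1.7866)

Iteration 1:
  p = (9 - (3)·-2.0000 - (1)·2.0000 - (3)·-2.0000) / (9) = 2.1111
  q = (-10 - (2)·-3.0000 - (-3)·2.0000 - (1)·-2.0000) / (7) = 0.5714
  r = (-10 - (3)·-3.0000 - (3)·-2.0000 - (4)·-2.0000) / (13) = 1.0000
  s = (-11 - (2)·-3.0000 - (-2)·-2.0000 - (2)·2.0000) / (9) = -1.4444
Iteration 2:
  p = (9 - (3)·0.5714 - (1)·1.0000 - (3)·-1.4444) / (9) = 1.1799
  q = (-10 - (2)·2.1111 - (-3)·1.0000 - (1)·-1.4444) / (7) = -1.3968
  r = (-10 - (3)·2.1111 - (3)·0.5714 - (4)·-1.4444) / (13) = -0.9438
  s = (-11 - (2)·2.1111 - (-2)·0.5714 - (2)·1.0000) / (9) = -1.7866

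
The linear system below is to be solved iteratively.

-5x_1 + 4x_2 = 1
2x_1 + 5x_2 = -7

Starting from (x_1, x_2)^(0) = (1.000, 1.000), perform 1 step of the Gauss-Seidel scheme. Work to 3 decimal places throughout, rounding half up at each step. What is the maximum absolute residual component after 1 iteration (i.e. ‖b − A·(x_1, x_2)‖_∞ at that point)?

10.560

Iteration 1:
  x_1 = (1 - (4)·1.000) / (-5) = 0.600
  x_2 = (-7 - (2)·0.600) / (5) = -1.640
Residual b − A·x = (10.560, 0.000); ∞-norm = 10.560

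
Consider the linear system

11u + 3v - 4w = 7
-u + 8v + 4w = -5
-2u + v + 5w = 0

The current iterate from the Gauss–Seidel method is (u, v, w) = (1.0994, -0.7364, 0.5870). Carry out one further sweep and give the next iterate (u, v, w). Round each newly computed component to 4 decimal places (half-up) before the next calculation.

One sweep:
  u = (7 - (3)·-0.7364 - (-4)·0.5870) / (11) = 1.0507
  v = (-5 - (-1)·1.0507 - (4)·0.5870) / (8) = -0.7872
  w = (0 - (-2)·1.0507 - (1)·-0.7872) / (5) = 0.5777

(1.0507, -0.7872, 0.5777)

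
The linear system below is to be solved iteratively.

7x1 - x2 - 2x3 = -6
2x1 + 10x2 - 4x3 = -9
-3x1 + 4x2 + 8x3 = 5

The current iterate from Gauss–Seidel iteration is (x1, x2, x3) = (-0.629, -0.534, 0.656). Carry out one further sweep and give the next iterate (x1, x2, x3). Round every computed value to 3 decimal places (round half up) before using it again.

One sweep:
  x1 = (-6 - (-1)·-0.534 - (-2)·0.656) / (7) = -0.746
  x2 = (-9 - (2)·-0.746 - (-4)·0.656) / (10) = -0.488
  x3 = (5 - (-3)·-0.746 - (4)·-0.488) / (8) = 0.589

(-0.746, -0.488, 0.589)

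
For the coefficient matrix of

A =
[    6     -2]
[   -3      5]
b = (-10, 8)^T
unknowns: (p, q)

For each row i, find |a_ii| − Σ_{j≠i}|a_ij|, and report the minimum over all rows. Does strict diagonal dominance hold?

2

row 1: |6| − (2) = 4
row 2: |5| − (3) = 2
minimum over rows = 2 → strictly diagonally dominant (convergence guaranteed)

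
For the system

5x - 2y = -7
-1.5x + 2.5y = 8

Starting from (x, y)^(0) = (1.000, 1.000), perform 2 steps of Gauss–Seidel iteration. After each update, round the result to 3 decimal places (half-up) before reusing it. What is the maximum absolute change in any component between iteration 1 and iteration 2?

Iteration 1:
  x = (-7 - (-2)·1.000) / (5) = -1.000
  y = (8 - (-1.5)·-1.000) / (2.5) = 2.600
Iteration 2:
  x = (-7 - (-2)·2.600) / (5) = -0.360
  y = (8 - (-1.5)·-0.360) / (2.5) = 2.984
Change: (0.640, 0.384) → max |·| = 0.640

0.640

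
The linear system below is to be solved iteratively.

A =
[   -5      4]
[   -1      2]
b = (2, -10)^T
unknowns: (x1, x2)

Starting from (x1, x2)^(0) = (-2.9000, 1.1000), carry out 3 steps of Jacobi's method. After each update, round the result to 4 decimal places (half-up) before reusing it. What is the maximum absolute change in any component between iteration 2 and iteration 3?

Iteration 1:
  x1 = (2 - (4)·1.1000) / (-5) = 0.4800
  x2 = (-10 - (-1)·-2.9000) / (2) = -6.4500
Iteration 2:
  x1 = (2 - (4)·-6.4500) / (-5) = -5.5600
  x2 = (-10 - (-1)·0.4800) / (2) = -4.7600
Iteration 3:
  x1 = (2 - (4)·-4.7600) / (-5) = -4.2080
  x2 = (-10 - (-1)·-5.5600) / (2) = -7.7800
Change: (1.3520, -3.0200) → max |·| = 3.0200

3.0200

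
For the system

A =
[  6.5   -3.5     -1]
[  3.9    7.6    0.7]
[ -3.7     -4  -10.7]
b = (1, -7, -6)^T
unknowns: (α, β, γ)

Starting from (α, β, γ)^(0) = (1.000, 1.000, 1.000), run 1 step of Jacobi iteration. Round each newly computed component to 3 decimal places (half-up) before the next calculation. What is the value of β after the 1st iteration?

Iteration 1:
  α = (1 - (-3.5)·1.000 - (-1)·1.000) / (6.5) = 0.846
  β = (-7 - (3.9)·1.000 - (0.7)·1.000) / (7.6) = -1.526
  γ = (-6 - (-3.7)·1.000 - (-4)·1.000) / (-10.7) = -0.159

-1.526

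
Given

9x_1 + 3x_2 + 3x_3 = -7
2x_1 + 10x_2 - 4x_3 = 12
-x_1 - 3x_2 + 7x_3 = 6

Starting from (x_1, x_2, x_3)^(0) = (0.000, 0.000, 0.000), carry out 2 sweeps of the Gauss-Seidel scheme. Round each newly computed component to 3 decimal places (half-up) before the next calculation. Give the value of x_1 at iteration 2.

-1.672

Iteration 1:
  x_1 = (-7 - (3)·0.000 - (3)·0.000) / (9) = -0.778
  x_2 = (12 - (2)·-0.778 - (-4)·0.000) / (10) = 1.356
  x_3 = (6 - (-1)·-0.778 - (-3)·1.356) / (7) = 1.327
Iteration 2:
  x_1 = (-7 - (3)·1.356 - (3)·1.327) / (9) = -1.672
  x_2 = (12 - (2)·-1.672 - (-4)·1.327) / (10) = 2.065
  x_3 = (6 - (-1)·-1.672 - (-3)·2.065) / (7) = 1.503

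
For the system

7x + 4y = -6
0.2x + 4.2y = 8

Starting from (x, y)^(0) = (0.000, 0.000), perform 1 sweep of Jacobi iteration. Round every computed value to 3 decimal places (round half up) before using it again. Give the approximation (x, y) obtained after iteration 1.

Iteration 1:
  x = (-6 - (4)·0.000) / (7) = -0.857
  y = (8 - (0.2)·0.000) / (4.2) = 1.905

(-0.857, 1.905)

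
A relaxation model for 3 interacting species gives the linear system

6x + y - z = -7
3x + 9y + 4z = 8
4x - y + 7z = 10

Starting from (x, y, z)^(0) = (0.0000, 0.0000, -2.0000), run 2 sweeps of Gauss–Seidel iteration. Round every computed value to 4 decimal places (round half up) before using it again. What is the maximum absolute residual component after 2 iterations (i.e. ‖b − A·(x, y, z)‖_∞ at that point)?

Iteration 1:
  x = (-7 - (1)·0.0000 - (-1)·-2.0000) / (6) = -1.5000
  y = (8 - (3)·-1.5000 - (4)·-2.0000) / (9) = 2.2778
  z = (10 - (4)·-1.5000 - (-1)·2.2778) / (7) = 2.6111
Iteration 2:
  x = (-7 - (1)·2.2778 - (-1)·2.6111) / (6) = -1.1111
  y = (8 - (3)·-1.1111 - (4)·2.6111) / (9) = 0.0988
  z = (10 - (4)·-1.1111 - (-1)·0.0988) / (7) = 2.0776
Residual b − A·x = (1.6454, 2.1337, 0.0000); ∞-norm = 2.1337

2.1337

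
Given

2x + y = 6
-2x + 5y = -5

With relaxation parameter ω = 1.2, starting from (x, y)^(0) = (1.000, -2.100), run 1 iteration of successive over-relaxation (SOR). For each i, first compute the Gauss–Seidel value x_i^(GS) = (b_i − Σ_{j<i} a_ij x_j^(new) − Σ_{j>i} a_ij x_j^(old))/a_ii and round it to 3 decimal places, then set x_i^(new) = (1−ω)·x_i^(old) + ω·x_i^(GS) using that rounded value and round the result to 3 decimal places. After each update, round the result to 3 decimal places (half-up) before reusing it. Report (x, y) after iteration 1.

(4.660, 1.457)

Iteration 1:
  x: GS value = (6 - (1)·-2.100) / (2) = 4.050;  x ← (1−ω)·1.000 + ω·4.050 = 4.660
  y: GS value = (-5 - (-2)·4.660) / (5) = 0.864;  y ← (1−ω)·-2.100 + ω·0.864 = 1.457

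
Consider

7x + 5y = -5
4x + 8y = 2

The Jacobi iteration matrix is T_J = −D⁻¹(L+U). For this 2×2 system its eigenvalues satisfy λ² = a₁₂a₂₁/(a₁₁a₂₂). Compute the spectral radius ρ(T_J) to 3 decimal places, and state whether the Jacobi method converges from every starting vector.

a₁₂a₂₁/(a₁₁a₂₂) = (5)·(4) / ((7)·(8)) = 0.357143
ρ = √|0.357143| = √0.357143 = 0.598
ρ < 1, so Jacobi converges

0.598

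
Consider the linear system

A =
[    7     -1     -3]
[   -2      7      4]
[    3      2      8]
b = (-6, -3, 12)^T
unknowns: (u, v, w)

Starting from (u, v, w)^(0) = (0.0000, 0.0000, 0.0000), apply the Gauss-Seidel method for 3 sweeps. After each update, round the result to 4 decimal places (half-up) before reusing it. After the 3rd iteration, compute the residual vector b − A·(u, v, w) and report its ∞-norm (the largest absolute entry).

0.2453

Iteration 1:
  u = (-6 - (-1)·0.0000 - (-3)·0.0000) / (7) = -0.8571
  v = (-3 - (-2)·-0.8571 - (4)·0.0000) / (7) = -0.6735
  w = (12 - (3)·-0.8571 - (2)·-0.6735) / (8) = 1.9898
Iteration 2:
  u = (-6 - (-1)·-0.6735 - (-3)·1.9898) / (7) = -0.1006
  v = (-3 - (-2)·-0.1006 - (4)·1.9898) / (7) = -1.5943
  w = (12 - (3)·-0.1006 - (2)·-1.5943) / (8) = 1.9363
Iteration 3:
  u = (-6 - (-1)·-1.5943 - (-3)·1.9363) / (7) = -0.2551
  v = (-3 - (-2)·-0.2551 - (4)·1.9363) / (7) = -1.6079
  w = (12 - (3)·-0.2551 - (2)·-1.6079) / (8) = 1.9976
Residual b − A·x = (0.1706, -0.2453, 0.0003); ∞-norm = 0.2453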